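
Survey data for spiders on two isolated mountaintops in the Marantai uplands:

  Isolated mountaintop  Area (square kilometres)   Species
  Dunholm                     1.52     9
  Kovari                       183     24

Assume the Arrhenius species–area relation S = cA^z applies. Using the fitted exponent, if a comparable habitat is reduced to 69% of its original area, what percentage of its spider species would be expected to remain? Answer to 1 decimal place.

z = ln(24/9) / ln(183/1.52) = 0.9808 / 4.7908 = 0.2047
S_new/S_old = (A_new/A_old)^z = 0.69^0.2047 = exp(0.2047 × -0.3711) = 0.9268

92.7%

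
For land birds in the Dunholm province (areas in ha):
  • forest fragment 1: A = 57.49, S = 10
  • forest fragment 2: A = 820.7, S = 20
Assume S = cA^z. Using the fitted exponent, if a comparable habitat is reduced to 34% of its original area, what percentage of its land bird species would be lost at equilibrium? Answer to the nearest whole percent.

25%

z = ln(20/10) / ln(820.7/57.49) = 0.6931 / 2.6585 = 0.2607
S_new/S_old = (A_new/A_old)^z = 0.34^0.2607 = exp(0.2607 × -1.0788) = 0.7548
Fraction lost = 1 − 0.7548 = 0.2452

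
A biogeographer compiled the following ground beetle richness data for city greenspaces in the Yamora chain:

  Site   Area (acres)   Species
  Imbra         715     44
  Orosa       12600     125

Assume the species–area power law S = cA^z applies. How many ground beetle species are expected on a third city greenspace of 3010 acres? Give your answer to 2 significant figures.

z = ln(125/44) / ln(12600/715) = 1.0441 / 2.8692 = 0.3639
c = 44 / 715^0.3639 = 44 / 10.93 = 4.025
S₃ = 4.025 × 3010^0.3639 = 4.025 × 18.45 ≈ 74.24

74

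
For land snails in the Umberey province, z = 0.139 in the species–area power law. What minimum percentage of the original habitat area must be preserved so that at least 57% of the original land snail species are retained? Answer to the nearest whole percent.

Need (A_new/A_old)^0.139 = 0.57, so A_new/A_old = 0.57^(1/0.139) = 0.57^7.194
ln(A_new/A_old) = ln 0.57 / 0.139 = -0.5621 / 0.139 = -4.0440
A_new/A_old = e^-4.0440 ≈ 0.01753

2%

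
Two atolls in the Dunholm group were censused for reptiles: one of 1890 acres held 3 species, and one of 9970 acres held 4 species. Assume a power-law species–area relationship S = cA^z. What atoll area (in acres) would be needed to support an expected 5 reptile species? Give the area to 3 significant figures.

36200 acres

z = ln(4/3) / ln(9970/1890) = 0.2877 / 1.6630 = 0.1730
c = 3 / 1890^0.1730 = 3 / 3.688 = 0.8134
A = (5/0.8134)^(1/0.1730) ⇒ ln A = ln(6.147)/0.1730 = 10.4973
A = e^10.4973 ≈ 36216 acres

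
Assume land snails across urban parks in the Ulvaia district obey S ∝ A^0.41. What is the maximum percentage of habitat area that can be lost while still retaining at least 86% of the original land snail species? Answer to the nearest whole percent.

31%

Need (A_new/A_old)^0.41 = 0.86, so A_new/A_old = 0.86^(1/0.41) = 0.86^2.439
ln(A_new/A_old) = ln 0.86 / 0.41 = -0.1508 / 0.41 = -0.3679
A_new/A_old = e^-0.3679 ≈ 0.6922
Fraction that can be lost = 1 − 0.6922 = 0.3078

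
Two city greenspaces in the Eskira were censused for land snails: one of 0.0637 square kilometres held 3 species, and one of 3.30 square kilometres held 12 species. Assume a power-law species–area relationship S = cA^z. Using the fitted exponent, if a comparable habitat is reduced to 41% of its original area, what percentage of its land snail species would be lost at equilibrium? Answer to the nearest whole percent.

27%

z = ln(12/3) / ln(3.3/0.0637) = 1.3863 / 3.9475 = 0.3512
S_new/S_old = (A_new/A_old)^z = 0.41^0.3512 = exp(0.3512 × -0.8916) = 0.7312
Fraction lost = 1 − 0.7312 = 0.2688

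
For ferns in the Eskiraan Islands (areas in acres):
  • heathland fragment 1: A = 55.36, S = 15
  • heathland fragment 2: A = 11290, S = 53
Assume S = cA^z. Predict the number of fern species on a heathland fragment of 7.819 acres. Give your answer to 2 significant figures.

9.4

z = ln(53/15) / ln(11290/55.36) = 1.2622 / 5.3178 = 0.2374
c = 15 / 55.36^0.2374 = 15 / 2.593 = 5.785
S₃ = 5.785 × 7.819^0.2374 = 5.785 × 1.629 ≈ 9.426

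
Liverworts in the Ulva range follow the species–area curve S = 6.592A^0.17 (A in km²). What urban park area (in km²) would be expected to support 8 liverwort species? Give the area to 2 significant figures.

8 = 6.592 × A^0.17  ⇒  A^0.17 = 8/6.592 = 1.214
ln A = ln(1.214) / 0.17 = 0.1936 / 0.17 = 1.1387
A = e^1.1387 ≈ 3.123 km²

3.1 km²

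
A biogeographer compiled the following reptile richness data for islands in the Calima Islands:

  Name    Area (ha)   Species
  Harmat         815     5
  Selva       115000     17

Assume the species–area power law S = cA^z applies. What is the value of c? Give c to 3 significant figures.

z = ln(S₂/S₁) / ln(A₂/A₁) = ln(17/5) / ln(115000/815) = 1.2238 / 4.9495 = 0.2473
c = S₁ / A₁^z = 5 / 815^0.2473 = 5 / 5.246 = 0.9532

0.953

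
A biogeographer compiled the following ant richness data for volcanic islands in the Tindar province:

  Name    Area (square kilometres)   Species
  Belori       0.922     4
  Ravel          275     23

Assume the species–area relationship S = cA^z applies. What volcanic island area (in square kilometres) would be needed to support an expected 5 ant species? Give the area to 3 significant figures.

1.91 square kilometres

z = ln(23/4) / ln(275/0.922) = 1.7492 / 5.6980 = 0.3070
c = 4 / 0.922^0.3070 = 4 / 0.9754 = 4.101
A = (5/4.101)^(1/0.3070) ⇒ ln A = ln(1.219)/0.3070 = 0.6457
A = e^0.6457 ≈ 1.907 square kilometres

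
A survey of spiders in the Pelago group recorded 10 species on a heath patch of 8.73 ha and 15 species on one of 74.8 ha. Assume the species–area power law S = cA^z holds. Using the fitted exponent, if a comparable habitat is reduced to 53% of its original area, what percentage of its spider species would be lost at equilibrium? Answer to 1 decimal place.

z = ln(15/10) / ln(74.8/8.73) = 0.4055 / 2.1481 = 0.1888
S_new/S_old = (A_new/A_old)^z = 0.53^0.1888 = exp(0.1888 × -0.6349) = 0.8871
Fraction lost = 1 − 0.8871 = 0.1129

11.3%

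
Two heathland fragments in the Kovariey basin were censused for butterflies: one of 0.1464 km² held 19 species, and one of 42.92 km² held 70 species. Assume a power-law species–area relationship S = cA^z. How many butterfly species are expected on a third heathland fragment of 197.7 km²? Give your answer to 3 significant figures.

z = ln(70/19) / ln(42.92/0.1464) = 1.3041 / 5.6808 = 0.2296
c = 19 / 0.1464^0.2296 = 19 / 0.6433 = 29.53
S₃ = 29.53 × 197.7^0.2296 = 29.53 × 3.366 ≈ 99.4

99.4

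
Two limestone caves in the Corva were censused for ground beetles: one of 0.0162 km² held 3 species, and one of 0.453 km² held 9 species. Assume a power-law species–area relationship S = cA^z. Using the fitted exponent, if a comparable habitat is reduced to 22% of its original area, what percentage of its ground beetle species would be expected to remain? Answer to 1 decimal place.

60.7%

z = ln(9/3) / ln(0.453/0.0162) = 1.0986 / 3.3309 = 0.3298
S_new/S_old = (A_new/A_old)^z = 0.22^0.3298 = exp(0.3298 × -1.5141) = 0.6069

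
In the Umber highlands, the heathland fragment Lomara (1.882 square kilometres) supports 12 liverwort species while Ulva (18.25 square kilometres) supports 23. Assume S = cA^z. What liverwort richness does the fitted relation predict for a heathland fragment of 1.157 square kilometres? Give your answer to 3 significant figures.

10.4

z = ln(23/12) / ln(18.25/1.882) = 0.6506 / 2.2718 = 0.2864
c = 12 / 1.882^0.2864 = 12 / 1.199 = 10.01
S₃ = 10.01 × 1.157^0.2864 = 10.01 × 1.043 ≈ 10.44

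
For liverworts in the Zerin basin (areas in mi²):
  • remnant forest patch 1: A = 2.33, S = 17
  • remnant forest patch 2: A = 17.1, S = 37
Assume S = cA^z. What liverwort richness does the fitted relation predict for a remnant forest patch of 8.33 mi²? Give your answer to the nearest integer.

z = ln(37/17) / ln(17.1/2.33) = 0.7777 / 1.9932 = 0.3902
c = 17 / 2.33^0.3902 = 17 / 1.391 = 12.22
S₃ = 12.22 × 8.33^0.3902 = 12.22 × 2.287 ≈ 27.95

28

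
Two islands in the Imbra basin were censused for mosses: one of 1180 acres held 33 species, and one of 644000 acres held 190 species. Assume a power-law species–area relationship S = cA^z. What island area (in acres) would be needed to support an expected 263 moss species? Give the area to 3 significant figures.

2080000 acres

z = ln(190/33) / ln(644000/1180) = 1.7505 / 6.3022 = 0.2778
c = 33 / 1180^0.2778 = 33 / 7.133 = 4.627
A = (263/4.627)^(1/0.2778) ⇒ ln A = ln(56.85)/0.2778 = 14.5460
A = e^14.5460 ≈ 2076060 acres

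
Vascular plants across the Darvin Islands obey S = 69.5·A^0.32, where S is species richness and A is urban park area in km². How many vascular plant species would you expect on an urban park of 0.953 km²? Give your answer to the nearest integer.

68

S = 69.5 × 0.953^0.32 = 69.5 × 0.9847 ≈ 68.44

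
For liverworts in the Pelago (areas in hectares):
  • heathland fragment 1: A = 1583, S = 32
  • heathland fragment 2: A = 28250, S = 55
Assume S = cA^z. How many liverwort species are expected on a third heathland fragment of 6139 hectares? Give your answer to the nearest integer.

41

z = ln(55/32) / ln(28250/1583) = 0.5416 / 2.8818 = 0.1879
c = 32 / 1583^0.1879 = 32 / 3.993 = 8.014
S₃ = 8.014 × 6139^0.1879 = 8.014 × 5.151 ≈ 41.28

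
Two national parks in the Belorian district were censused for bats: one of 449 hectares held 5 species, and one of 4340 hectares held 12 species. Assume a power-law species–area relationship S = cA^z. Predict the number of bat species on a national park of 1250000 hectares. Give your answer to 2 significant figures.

z = ln(12/5) / ln(4340/449) = 0.8755 / 2.2686 = 0.3859
c = 5 / 449^0.3859 = 5 / 10.56 = 0.4736
S₃ = 0.4736 × 1250000^0.3859 = 0.4736 × 225.3 ≈ 106.7

110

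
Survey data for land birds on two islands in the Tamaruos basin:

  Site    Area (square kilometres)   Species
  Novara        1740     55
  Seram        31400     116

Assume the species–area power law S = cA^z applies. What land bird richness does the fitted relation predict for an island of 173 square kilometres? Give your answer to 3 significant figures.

30.3

z = ln(116/55) / ln(31400/1740) = 0.7463 / 2.8929 = 0.2580
c = 55 / 1740^0.2580 = 55 / 6.854 = 8.025
S₃ = 8.025 × 173^0.2580 = 8.025 × 3.779 ≈ 30.32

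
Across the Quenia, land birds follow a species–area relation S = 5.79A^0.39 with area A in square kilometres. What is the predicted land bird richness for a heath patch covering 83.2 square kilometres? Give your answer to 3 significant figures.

S = 5.79 × 83.2^0.39
ln S = ln 5.79 + 0.39 × ln 83.2 = 1.7561 + 0.39 × 4.4212 = 3.4804
S = e^3.4804 ≈ 32.47

32.5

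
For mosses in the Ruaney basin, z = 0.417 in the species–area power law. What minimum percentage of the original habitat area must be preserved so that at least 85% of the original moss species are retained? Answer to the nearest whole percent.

Need (A_new/A_old)^0.417 = 0.85, so A_new/A_old = 0.85^(1/0.417) = 0.85^2.398
ln(A_new/A_old) = ln 0.85 / 0.417 = -0.1625 / 0.417 = -0.3897
A_new/A_old = e^-0.3897 ≈ 0.6772

68%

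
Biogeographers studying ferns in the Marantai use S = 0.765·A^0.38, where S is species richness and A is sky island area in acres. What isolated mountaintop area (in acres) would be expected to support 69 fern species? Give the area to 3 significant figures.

69 = 0.765 × A^0.38  ⇒  A^0.38 = 69/0.765 = 90.2
ln A = ln(90.2) / 0.38 = 4.5020 / 0.38 = 11.8473
A = e^11.8473 ≈ 139711 acres

140000 acres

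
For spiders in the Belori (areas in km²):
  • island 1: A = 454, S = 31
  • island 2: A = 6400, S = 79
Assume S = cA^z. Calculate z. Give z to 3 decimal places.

Taking logs: ln S = ln c + z ln A, so z = (ln S₂ − ln S₁)/(ln A₂ − ln A₁).
z = ln(79/31) / ln(6400/454) = ln(2.548) / ln(14.1) = 0.9355 / 2.6460 = 0.3535

0.354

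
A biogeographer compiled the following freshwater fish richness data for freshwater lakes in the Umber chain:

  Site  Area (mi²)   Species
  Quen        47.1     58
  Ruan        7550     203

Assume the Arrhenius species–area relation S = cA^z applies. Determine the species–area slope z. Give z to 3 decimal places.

Taking logs: ln S = ln c + z ln A, so z = (ln S₂ − ln S₁)/(ln A₂ − ln A₁).
z = ln(203/58) / ln(7550/47.1) = ln(3.5) / ln(160.3) = 1.2528 / 5.0770 = 0.2468

0.247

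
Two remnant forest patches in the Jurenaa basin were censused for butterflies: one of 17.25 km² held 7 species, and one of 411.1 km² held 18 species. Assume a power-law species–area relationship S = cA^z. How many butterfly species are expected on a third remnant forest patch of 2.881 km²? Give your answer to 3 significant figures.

z = ln(18/7) / ln(411.1/17.25) = 0.9445 / 3.1710 = 0.2978
c = 7 / 17.25^0.2978 = 7 / 2.335 = 2.997
S₃ = 2.997 × 2.881^0.2978 = 2.997 × 1.37 ≈ 4.108

4.11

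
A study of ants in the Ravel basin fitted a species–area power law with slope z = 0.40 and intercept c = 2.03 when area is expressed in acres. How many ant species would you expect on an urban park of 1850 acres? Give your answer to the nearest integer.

S = 2.03 × 1850^0.4
ln S = ln 2.03 + 0.4 × ln 1850 = 0.7080 + 0.4 × 7.5229 = 3.7172
S = e^3.7172 ≈ 41.15

41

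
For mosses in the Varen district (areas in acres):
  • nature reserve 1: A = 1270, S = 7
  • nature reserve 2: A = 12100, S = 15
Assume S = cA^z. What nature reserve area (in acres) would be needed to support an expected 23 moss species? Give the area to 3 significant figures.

42800 acres

z = ln(15/7) / ln(12100/1270) = 0.7621 / 2.2542 = 0.3381
c = 7 / 1270^0.3381 = 7 / 11.2 = 0.6247
A = (23/0.6247)^(1/0.3381) ⇒ ln A = ln(36.81)/0.3381 = 10.6652
A = e^10.6652 ≈ 42839 acres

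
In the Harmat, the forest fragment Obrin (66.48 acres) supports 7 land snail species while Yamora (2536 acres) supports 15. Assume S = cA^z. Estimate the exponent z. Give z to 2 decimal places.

Taking logs: ln S = ln c + z ln A, so z = (ln S₂ − ln S₁)/(ln A₂ − ln A₁).
z = ln(15/7) / ln(2536/66.48) = ln(2.143) / ln(38.15) = 0.7621 / 3.6414 = 0.2093

0.21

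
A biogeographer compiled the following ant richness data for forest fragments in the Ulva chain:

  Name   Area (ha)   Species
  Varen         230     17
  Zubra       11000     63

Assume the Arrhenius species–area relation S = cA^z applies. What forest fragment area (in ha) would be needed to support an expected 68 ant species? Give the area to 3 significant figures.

z = ln(63/17) / ln(11000/230) = 1.3099 / 3.8676 = 0.3387
c = 17 / 230^0.3387 = 17 / 6.308 = 2.695
A = (68/2.695)^(1/0.3387) ⇒ ln A = ln(25.23)/0.3387 = 9.5311
A = e^9.5311 ≈ 13782 ha

13800 ha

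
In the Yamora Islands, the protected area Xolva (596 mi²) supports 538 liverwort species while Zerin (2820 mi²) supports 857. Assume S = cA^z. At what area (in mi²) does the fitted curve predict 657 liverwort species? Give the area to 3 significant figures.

1160 mi²

z = ln(857/538) / ln(2820/596) = 0.4656 / 1.5543 = 0.2996
c = 538 / 596^0.2996 = 538 / 6.782 = 79.33
A = (657/79.33)^(1/0.2996) ⇒ ln A = ln(8.282)/0.2996 = 7.0573
A = e^7.0573 ≈ 1161 mi²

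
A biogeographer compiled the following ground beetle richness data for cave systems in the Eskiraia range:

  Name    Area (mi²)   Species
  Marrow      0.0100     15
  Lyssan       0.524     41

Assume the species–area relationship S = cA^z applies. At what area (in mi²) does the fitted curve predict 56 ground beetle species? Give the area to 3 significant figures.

1.79 mi²

z = ln(41/15) / ln(0.524/0.01) = 1.0055 / 3.9589 = 0.2540
c = 15 / 0.01^0.2540 = 15 / 0.3105 = 48.31
A = (56/48.31)^(1/0.2540) ⇒ ln A = ln(1.159)/0.2540 = 0.5813
A = e^0.5813 ≈ 1.788 mi²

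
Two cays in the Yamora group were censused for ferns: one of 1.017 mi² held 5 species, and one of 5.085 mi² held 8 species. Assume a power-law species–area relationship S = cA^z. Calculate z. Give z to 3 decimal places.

0.292

Taking logs: ln S = ln c + z ln A, so z = (ln S₂ − ln S₁)/(ln A₂ − ln A₁).
z = ln(8/5) / ln(5.085/1.017) = ln(1.6) / ln(5) = 0.4700 / 1.6094 = 0.2920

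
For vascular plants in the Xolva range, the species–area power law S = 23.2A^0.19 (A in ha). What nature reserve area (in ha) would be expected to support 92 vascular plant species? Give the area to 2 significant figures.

92 = 23.2 × A^0.19  ⇒  A^0.19 = 92/23.2 = 3.966
ln A = ln(3.966) / 0.19 = 1.3776 / 0.19 = 7.2507
A = e^7.2507 ≈ 1409 ha

1400 ha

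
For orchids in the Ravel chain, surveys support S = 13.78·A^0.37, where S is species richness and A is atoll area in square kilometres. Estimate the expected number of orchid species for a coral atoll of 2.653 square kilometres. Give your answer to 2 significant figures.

S = 13.78 × 2.653^0.37
ln S = ln 13.78 + 0.37 × ln 2.653 = 2.6232 + 0.37 × 0.9757 = 2.9842
S = e^2.9842 ≈ 19.77

20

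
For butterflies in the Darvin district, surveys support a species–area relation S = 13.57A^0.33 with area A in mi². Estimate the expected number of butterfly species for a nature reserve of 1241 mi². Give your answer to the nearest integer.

142

S = 13.57 × 1241^0.33
ln S = ln 13.57 + 0.33 × ln 1241 = 2.6079 + 0.33 × 7.1237 = 4.9587
S = e^4.9587 ≈ 142.4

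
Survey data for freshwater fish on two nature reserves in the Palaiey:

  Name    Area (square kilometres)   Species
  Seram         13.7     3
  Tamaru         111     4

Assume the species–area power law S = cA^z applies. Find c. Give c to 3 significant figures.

z = ln(S₂/S₁) / ln(A₂/A₁) = ln(4/3) / ln(111/13.7) = 0.2877 / 2.0921 = 0.1375
c = S₁ / A₁^z = 3 / 13.7^0.1375 = 3 / 1.433 = 2.093

2.09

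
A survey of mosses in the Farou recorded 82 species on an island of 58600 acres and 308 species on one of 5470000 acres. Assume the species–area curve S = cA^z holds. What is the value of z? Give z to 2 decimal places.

Taking logs: ln S = ln c + z ln A, so z = (ln S₂ − ln S₁)/(ln A₂ − ln A₁).
z = ln(308/82) / ln(5470000/58600) = ln(3.756) / ln(93.34) = 1.3234 / 4.5363 = 0.2917

0.29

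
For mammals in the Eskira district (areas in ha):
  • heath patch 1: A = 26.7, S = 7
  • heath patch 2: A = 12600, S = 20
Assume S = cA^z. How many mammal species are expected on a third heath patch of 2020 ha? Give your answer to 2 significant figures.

15

z = ln(20/7) / ln(12600/26.7) = 1.0498 / 6.1568 = 0.1705
c = 7 / 26.7^0.1705 = 7 / 1.751 = 3.998
S₃ = 3.998 × 2020^0.1705 = 3.998 × 3.661 ≈ 14.64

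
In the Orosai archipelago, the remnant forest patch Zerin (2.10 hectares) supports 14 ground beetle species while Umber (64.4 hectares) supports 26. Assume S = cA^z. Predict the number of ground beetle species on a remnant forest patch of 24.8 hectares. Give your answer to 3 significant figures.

z = ln(26/14) / ln(64.4/2.1) = 0.6190 / 3.4232 = 0.1808
c = 14 / 2.1^0.1808 = 14 / 1.144 = 12.24
S₃ = 12.24 × 24.8^0.1808 = 12.24 × 1.787 ≈ 21.88

21.9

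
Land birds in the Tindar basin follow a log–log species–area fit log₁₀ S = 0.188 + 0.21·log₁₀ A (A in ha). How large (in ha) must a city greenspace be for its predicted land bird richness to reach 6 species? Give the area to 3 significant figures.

646 ha

6 = 1.542 × A^0.21  ⇒  A^0.21 = 6/1.542 = 3.892
ln A = ln(3.892) / 0.21 = 1.3589 / 0.21 = 6.4708
A = e^6.4708 ≈ 646 ha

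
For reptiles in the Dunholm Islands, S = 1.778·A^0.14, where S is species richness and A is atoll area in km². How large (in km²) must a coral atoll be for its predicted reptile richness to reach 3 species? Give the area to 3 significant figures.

42.0 km²

3 = 1.778 × A^0.14  ⇒  A^0.14 = 3/1.778 = 1.687
ln A = ln(1.687) / 0.14 = 0.5231 / 0.14 = 3.7366
A = e^3.7366 ≈ 41.95 km²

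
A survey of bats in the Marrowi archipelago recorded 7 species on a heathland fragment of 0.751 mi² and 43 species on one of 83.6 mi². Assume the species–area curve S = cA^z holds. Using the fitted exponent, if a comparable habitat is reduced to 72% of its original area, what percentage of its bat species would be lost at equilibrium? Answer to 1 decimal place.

11.9%

z = ln(43/7) / ln(83.6/0.751) = 1.8153 / 4.7124 = 0.3852
S_new/S_old = (A_new/A_old)^z = 0.72^0.3852 = exp(0.3852 × -0.3285) = 0.8811
Fraction lost = 1 − 0.8811 = 0.1189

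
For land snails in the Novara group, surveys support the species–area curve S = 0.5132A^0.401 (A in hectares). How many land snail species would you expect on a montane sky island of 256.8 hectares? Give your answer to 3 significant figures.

4.75

S = 0.5132 × 256.8^0.401
ln S = ln 0.5132 + 0.401 × ln 256.8 = -0.6671 + 0.401 × 5.5483 = 1.5578
S = e^1.5578 ≈ 4.748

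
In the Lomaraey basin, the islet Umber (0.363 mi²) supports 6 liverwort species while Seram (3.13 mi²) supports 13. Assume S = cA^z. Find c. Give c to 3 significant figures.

8.63

z = ln(S₂/S₁) / ln(A₂/A₁) = ln(13/6) / ln(3.13/0.363) = 0.7732 / 2.1544 = 0.3589
c = S₁ / A₁^z = 6 / 0.363^0.3589 = 6 / 0.6951 = 8.632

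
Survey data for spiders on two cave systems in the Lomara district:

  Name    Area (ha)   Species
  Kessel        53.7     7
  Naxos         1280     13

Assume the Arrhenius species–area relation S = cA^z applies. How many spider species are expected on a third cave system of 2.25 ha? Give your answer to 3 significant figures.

z = ln(13/7) / ln(1280/53.7) = 0.6190 / 3.1712 = 0.1952
c = 7 / 53.7^0.1952 = 7 / 2.176 = 3.217
S₃ = 3.217 × 2.25^0.1952 = 3.217 × 1.172 ≈ 3.768

3.77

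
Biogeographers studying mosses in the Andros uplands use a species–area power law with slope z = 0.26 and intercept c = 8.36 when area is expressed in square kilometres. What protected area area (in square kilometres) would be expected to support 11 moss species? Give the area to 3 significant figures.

11 = 8.36 × A^0.26  ⇒  A^0.26 = 11/8.36 = 1.316
ln A = ln(1.316) / 0.26 = 0.2744 / 0.26 = 1.0555
A = e^1.0555 ≈ 2.873 square kilometres

2.87 square kilometres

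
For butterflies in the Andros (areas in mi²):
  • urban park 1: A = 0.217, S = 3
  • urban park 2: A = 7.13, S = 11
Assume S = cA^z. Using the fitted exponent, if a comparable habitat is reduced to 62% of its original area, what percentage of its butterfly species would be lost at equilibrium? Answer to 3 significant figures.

16.3%

z = ln(11/3) / ln(7.13/0.217) = 1.2993 / 3.4922 = 0.3721
S_new/S_old = (A_new/A_old)^z = 0.62^0.3721 = exp(0.3721 × -0.4780) = 0.8371
Fraction lost = 1 − 0.8371 = 0.1629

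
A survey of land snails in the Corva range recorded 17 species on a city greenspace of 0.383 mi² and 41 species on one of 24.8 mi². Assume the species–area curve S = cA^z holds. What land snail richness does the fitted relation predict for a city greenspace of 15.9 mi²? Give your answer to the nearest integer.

37

z = ln(41/17) / ln(24.8/0.383) = 0.8804 / 4.1706 = 0.2111
c = 17 / 0.383^0.2111 = 17 / 0.8166 = 20.82
S₃ = 20.82 × 15.9^0.2111 = 20.82 × 1.793 ≈ 37.33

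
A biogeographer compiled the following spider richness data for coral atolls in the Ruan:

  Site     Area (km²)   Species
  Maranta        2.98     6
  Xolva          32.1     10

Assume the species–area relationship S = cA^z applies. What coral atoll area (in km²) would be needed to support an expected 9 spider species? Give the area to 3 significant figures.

z = ln(10/6) / ln(32.1/2.98) = 0.5108 / 2.3769 = 0.2149
c = 6 / 2.98^0.2149 = 6 / 1.264 = 4.745
A = (9/4.745)^(1/0.2149) ⇒ ln A = ln(1.897)/0.2149 = 2.9786
A = e^2.9786 ≈ 19.66 km²

19.7 km²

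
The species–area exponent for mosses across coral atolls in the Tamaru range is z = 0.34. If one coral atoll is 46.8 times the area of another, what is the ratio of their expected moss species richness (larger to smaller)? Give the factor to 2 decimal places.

S₂/S₁ = (A₂/A₁)^z = 46.8^0.34
ln(S₂/S₁) = 0.34 × ln 46.8 = 0.34 × 3.8459 = 1.3076
S₂/S₁ = e^1.3076 ≈ 3.697

3.70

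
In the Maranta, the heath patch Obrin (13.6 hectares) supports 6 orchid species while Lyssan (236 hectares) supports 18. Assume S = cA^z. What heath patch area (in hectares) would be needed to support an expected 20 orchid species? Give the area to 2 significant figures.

z = ln(18/6) / ln(236/13.6) = 1.0986 / 2.8538 = 0.3850
c = 6 / 13.6^0.3850 = 6 / 2.731 = 2.197
A = (20/2.197)^(1/0.3850) ⇒ ln A = ln(9.105)/0.3850 = 5.7375
A = e^5.7375 ≈ 310.3 hectares

310 hectares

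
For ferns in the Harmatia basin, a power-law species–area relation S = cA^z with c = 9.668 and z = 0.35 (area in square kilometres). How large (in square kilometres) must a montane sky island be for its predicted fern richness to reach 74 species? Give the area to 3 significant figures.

335 square kilometres

74 = 9.668 × A^0.35  ⇒  A^0.35 = 74/9.668 = 7.654
ln A = ln(7.654) / 0.35 = 2.0352 / 0.35 = 5.8150
A = e^5.8150 ≈ 335.3 square kilometres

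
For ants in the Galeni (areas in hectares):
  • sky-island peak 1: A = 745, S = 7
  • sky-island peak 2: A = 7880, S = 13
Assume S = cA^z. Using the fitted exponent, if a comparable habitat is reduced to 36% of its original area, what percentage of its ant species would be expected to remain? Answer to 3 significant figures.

z = ln(13/7) / ln(7880/745) = 0.6190 / 2.3587 = 0.2624
S_new/S_old = (A_new/A_old)^z = 0.36^0.2624 = exp(0.2624 × -1.0217) = 0.7648

76.5%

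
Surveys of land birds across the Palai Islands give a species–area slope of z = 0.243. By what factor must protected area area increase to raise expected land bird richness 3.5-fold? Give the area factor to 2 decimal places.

(A₂/A₁)^0.243 = 3.5, so A₂/A₁ = 3.5^(1/0.243) = 3.5^4.115
ln(A₂/A₁) = ln 3.5 / 0.243 = 1.2528 / 0.243 = 5.1554
A₂/A₁ = e^5.1554 ≈ 173.4

173.37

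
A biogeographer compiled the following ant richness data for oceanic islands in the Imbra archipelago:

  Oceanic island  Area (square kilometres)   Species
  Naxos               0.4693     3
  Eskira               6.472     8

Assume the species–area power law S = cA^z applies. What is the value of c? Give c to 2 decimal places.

3.98

z = ln(S₂/S₁) / ln(A₂/A₁) = ln(8/3) / ln(6.472/0.4693) = 0.9808 / 2.6240 = 0.3738
c = S₁ / A₁^z = 3 / 0.4693^0.3738 = 3 / 0.7537 = 3.98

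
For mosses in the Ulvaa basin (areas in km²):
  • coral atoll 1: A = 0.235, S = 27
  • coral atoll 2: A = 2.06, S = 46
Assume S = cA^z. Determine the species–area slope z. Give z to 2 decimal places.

0.25

Taking logs: ln S = ln c + z ln A, so z = (ln S₂ − ln S₁)/(ln A₂ − ln A₁).
z = ln(46/27) / ln(2.06/0.235) = ln(1.704) / ln(8.766) = 0.5328 / 2.1709 = 0.2454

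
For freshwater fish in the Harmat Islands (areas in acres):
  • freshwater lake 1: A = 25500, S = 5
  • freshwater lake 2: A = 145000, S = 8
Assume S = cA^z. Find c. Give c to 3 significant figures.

z = ln(S₂/S₁) / ln(A₂/A₁) = ln(8/5) / ln(145000/25500) = 0.4700 / 1.7381 = 0.2704
c = S₁ / A₁^z = 5 / 25500^0.2704 = 5 / 15.55 = 0.3216

0.322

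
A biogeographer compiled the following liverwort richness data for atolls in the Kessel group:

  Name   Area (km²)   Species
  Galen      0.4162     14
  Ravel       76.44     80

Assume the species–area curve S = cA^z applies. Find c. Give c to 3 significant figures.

18.8

z = ln(S₂/S₁) / ln(A₂/A₁) = ln(80/14) / ln(76.44/0.4162) = 1.7430 / 5.2131 = 0.3343
c = S₁ / A₁^z = 14 / 0.4162^0.3343 = 14 / 0.746 = 18.77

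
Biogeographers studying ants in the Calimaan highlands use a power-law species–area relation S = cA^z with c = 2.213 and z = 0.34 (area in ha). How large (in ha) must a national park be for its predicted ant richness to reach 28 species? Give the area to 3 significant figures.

28 = 2.213 × A^0.34  ⇒  A^0.34 = 28/2.213 = 12.65
ln A = ln(12.65) / 0.34 = 2.5379 / 0.34 = 7.4643
A = e^7.4643 ≈ 1745 ha

1740 ha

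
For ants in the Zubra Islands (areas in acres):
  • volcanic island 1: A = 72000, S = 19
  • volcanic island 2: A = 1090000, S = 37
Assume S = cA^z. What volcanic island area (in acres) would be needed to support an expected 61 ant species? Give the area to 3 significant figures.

z = ln(37/19) / ln(1090000/72000) = 0.6665 / 2.7173 = 0.2453
c = 19 / 72000^0.2453 = 19 / 15.54 = 1.223
A = (61/1.223)^(1/0.2453) ⇒ ln A = ln(49.88)/0.2453 = 15.9400
A = e^15.9400 ≈ 8368899 acres

8370000 acres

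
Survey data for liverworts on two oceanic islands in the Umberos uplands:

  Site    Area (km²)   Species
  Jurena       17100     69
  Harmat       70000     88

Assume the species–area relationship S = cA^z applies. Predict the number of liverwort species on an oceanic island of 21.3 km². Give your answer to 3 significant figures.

z = ln(88/69) / ln(70000/17100) = 0.2432 / 1.4094 = 0.1726
c = 69 / 17100^0.1726 = 69 / 5.377 = 12.83
S₃ = 12.83 × 21.3^0.1726 = 12.83 × 1.695 ≈ 21.76

21.8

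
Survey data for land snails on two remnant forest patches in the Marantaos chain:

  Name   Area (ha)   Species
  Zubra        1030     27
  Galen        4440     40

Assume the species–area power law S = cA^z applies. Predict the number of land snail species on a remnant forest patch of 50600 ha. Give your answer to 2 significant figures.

z = ln(40/27) / ln(4440/1030) = 0.3930 / 1.4611 = 0.2690
c = 27 / 1030^0.2690 = 27 / 6.464 = 4.177
S₃ = 4.177 × 50600^0.2690 = 4.177 × 18.43 ≈ 76.97

77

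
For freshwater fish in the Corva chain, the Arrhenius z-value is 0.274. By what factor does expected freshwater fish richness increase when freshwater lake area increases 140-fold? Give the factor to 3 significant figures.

S₂/S₁ = (A₂/A₁)^z = 140^0.274
ln(S₂/S₁) = 0.274 × ln 140 = 0.274 × 4.9416 = 1.3540
S₂/S₁ = e^1.3540 ≈ 3.873

3.87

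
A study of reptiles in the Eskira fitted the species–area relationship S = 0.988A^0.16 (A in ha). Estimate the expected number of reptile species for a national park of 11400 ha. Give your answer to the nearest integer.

S = 0.988 × 11400^0.16
ln S = ln 0.988 + 0.16 × ln 11400 = -0.0121 + 0.16 × 9.3414 = 1.4825
S = e^1.4825 ≈ 4.404

4 species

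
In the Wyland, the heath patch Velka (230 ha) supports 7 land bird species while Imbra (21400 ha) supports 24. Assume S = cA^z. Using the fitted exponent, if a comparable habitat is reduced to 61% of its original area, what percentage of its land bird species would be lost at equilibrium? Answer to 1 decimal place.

z = ln(24/7) / ln(21400/230) = 1.2321 / 4.5331 = 0.2718
S_new/S_old = (A_new/A_old)^z = 0.61^0.2718 = exp(0.2718 × -0.4943) = 0.8743
Fraction lost = 1 − 0.8743 = 0.1257

12.6%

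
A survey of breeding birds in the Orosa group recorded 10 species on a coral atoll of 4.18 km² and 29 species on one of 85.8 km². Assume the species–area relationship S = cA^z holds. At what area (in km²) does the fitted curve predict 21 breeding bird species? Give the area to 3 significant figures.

34.3 km²

z = ln(29/10) / ln(85.8/4.18) = 1.0647 / 3.0217 = 0.3524
c = 10 / 4.18^0.3524 = 10 / 1.655 = 6.041
A = (21/6.041)^(1/0.3524) ⇒ ln A = ln(3.476)/0.3524 = 3.5360
A = e^3.5360 ≈ 34.33 km²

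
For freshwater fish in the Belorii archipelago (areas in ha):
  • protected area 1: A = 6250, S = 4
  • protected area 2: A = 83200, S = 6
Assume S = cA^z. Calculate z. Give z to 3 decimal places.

Taking logs: ln S = ln c + z ln A, so z = (ln S₂ − ln S₁)/(ln A₂ − ln A₁).
z = ln(6/4) / ln(83200/6250) = ln(1.5) / ln(13.31) = 0.4055 / 2.5887 = 0.1566

0.157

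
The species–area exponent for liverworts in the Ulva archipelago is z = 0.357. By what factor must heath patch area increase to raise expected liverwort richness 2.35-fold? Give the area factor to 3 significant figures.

10.9

(A₂/A₁)^0.357 = 2.35, so A₂/A₁ = 2.35^(1/0.357) = 2.35^2.801
ln(A₂/A₁) = ln 2.35 / 0.357 = 0.8544 / 0.357 = 2.3933
A₂/A₁ = e^2.3933 ≈ 10.95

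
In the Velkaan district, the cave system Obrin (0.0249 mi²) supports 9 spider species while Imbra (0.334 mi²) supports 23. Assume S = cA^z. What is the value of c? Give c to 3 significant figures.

34.2

z = ln(S₂/S₁) / ln(A₂/A₁) = ln(23/9) / ln(0.334/0.0249) = 0.9383 / 2.5963 = 0.3614
c = S₁ / A₁^z = 9 / 0.0249^0.3614 = 9 / 0.2633 = 34.19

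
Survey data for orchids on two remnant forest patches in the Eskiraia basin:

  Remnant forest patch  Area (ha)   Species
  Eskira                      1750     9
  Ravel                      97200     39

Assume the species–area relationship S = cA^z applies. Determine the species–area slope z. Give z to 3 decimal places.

Taking logs: ln S = ln c + z ln A, so z = (ln S₂ − ln S₁)/(ln A₂ − ln A₁).
z = ln(39/9) / ln(97200/1750) = ln(4.333) / ln(55.54) = 1.4663 / 4.0172 = 0.3650

0.365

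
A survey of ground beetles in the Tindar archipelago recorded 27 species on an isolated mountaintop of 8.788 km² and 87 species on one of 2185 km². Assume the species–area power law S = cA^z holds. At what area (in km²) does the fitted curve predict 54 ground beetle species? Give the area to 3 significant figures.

z = ln(87/27) / ln(2185/8.788) = 1.1701 / 5.5160 = 0.2121
c = 27 / 8.788^0.2121 = 27 / 1.586 = 17.03
A = (54/17.03)^(1/0.2121) ⇒ ln A = ln(3.171)/0.2121 = 5.4410
A = e^5.4410 ≈ 230.7 km²

231 km²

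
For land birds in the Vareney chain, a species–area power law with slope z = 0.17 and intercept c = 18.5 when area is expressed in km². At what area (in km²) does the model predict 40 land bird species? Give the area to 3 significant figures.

40 = 18.5 × A^0.17  ⇒  A^0.17 = 40/18.5 = 2.162
ln A = ln(2.162) / 0.17 = 0.7711 / 0.17 = 4.5359
A = e^4.5359 ≈ 93.31 km²

93.3 km²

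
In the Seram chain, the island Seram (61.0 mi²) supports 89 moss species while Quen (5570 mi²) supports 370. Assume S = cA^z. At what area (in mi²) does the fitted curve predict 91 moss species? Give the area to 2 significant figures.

z = ln(370/89) / ln(5570/61) = 1.4249 / 4.5143 = 0.3156
c = 89 / 61^0.3156 = 89 / 3.66 = 24.32
A = (91/24.32)^(1/0.3156) ⇒ ln A = ln(3.743)/0.3156 = 4.1813
A = e^4.1813 ≈ 65.45 mi²

65 mi²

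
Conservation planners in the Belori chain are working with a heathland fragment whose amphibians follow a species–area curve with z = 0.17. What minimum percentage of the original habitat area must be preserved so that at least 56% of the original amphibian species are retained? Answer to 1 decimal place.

Need (A_new/A_old)^0.17 = 0.56, so A_new/A_old = 0.56^(1/0.17) = 0.56^5.882
ln(A_new/A_old) = ln 0.56 / 0.17 = -0.5798 / 0.17 = -3.4107
A_new/A_old = e^-3.4107 ≈ 0.03302

3.3%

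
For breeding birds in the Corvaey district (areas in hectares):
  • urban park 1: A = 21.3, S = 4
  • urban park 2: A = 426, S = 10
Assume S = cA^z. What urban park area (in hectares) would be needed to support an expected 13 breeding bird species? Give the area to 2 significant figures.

z = ln(10/4) / ln(426/21.3) = 0.9163 / 2.9957 = 0.3059
c = 4 / 21.3^0.3059 = 4 / 2.549 = 1.569
A = (13/1.569)^(1/0.3059) ⇒ ln A = ln(8.283)/0.3059 = 6.9122
A = e^6.9122 ≈ 1004 hectares

1000 hectares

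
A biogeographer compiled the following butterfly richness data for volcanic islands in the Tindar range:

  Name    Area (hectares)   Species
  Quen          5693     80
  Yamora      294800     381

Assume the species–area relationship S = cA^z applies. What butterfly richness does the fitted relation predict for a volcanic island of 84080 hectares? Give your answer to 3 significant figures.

z = ln(381/80) / ln(294800/5693) = 1.5608 / 3.9471 = 0.3954
c = 80 / 5693^0.3954 = 80 / 30.55 = 2.619
S₃ = 2.619 × 84080^0.3954 = 2.619 × 88.58 ≈ 232

232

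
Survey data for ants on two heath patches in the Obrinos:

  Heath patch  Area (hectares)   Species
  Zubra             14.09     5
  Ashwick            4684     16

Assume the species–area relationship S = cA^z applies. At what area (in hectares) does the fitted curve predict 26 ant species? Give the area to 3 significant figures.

z = ln(16/5) / ln(4684/14.09) = 1.1632 / 5.8064 = 0.2003
c = 5 / 14.09^0.2003 = 5 / 1.699 = 2.943
A = (26/2.943)^(1/0.2003) ⇒ ln A = ln(8.834)/0.2003 = 10.8756
A = e^10.8756 ≈ 52868 hectares

52900 hectares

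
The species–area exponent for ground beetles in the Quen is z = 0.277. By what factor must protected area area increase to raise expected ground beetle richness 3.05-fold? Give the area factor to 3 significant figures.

56.0

(A₂/A₁)^0.277 = 3.05, so A₂/A₁ = 3.05^(1/0.277) = 3.05^3.61
ln(A₂/A₁) = ln 3.05 / 0.277 = 1.1151 / 0.277 = 4.0258
A₂/A₁ = e^4.0258 ≈ 56.02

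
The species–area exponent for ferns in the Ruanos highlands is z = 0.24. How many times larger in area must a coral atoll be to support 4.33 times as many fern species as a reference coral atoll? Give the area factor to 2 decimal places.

(A₂/A₁)^0.24 = 4.33, so A₂/A₁ = 4.33^(1/0.24) = 4.33^4.167
ln(A₂/A₁) = ln 4.33 / 0.24 = 1.4656 / 0.24 = 6.1065
A₂/A₁ = e^6.1065 ≈ 448.8

448.78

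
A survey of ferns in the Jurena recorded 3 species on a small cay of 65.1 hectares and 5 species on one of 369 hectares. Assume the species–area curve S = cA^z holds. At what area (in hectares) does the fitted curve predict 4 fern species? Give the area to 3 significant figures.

173 hectares

z = ln(5/3) / ln(369/65.1) = 0.5108 / 1.7349 = 0.2944
c = 3 / 65.1^0.2944 = 3 / 3.42 = 0.8772
A = (4/0.8772)^(1/0.2944) ⇒ ln A = ln(4.56)/0.2944 = 5.1530
A = e^5.1530 ≈ 172.9 hectares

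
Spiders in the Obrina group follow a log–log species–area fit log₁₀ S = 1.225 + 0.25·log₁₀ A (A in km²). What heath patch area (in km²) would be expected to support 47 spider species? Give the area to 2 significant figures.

61 km²

47 = 16.79 × A^0.25  ⇒  A^0.25 = 47/16.79 = 2.8
ln A = ln(2.8) / 0.25 = 1.0295 / 0.25 = 4.1179
A = e^4.1179 ≈ 61.43 km²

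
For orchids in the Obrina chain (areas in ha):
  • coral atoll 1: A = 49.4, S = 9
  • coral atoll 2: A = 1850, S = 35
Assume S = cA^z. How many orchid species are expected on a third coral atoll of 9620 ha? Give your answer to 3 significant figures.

z = ln(35/9) / ln(1850/49.4) = 1.3581 / 3.6230 = 0.3749
c = 9 / 49.4^0.3749 = 9 / 4.314 = 2.086
S₃ = 2.086 × 9620^0.3749 = 2.086 × 31.13 ≈ 64.93

64.9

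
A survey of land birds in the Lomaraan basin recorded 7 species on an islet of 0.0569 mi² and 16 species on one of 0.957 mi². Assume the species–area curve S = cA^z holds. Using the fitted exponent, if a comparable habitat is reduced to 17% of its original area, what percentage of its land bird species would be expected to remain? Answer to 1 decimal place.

z = ln(16/7) / ln(0.957/0.0569) = 0.8267 / 2.8225 = 0.2929
S_new/S_old = (A_new/A_old)^z = 0.17^0.2929 = exp(0.2929 × -1.7720) = 0.5951

59.5%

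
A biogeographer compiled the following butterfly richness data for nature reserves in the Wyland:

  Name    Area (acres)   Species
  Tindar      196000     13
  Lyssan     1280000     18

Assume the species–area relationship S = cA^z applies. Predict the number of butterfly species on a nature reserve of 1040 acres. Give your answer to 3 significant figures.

5.24

z = ln(18/13) / ln(1280000/196000) = 0.3254 / 1.8765 = 0.1734
c = 13 / 196000^0.1734 = 13 / 8.275 = 1.571
S₃ = 1.571 × 1040^0.1734 = 1.571 × 3.336 ≈ 5.241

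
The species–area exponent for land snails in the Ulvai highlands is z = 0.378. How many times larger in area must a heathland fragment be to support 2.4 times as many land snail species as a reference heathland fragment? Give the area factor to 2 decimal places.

(A₂/A₁)^0.378 = 2.4, so A₂/A₁ = 2.4^(1/0.378) = 2.4^2.646
ln(A₂/A₁) = ln 2.4 / 0.378 = 0.8755 / 0.378 = 2.3161
A₂/A₁ = e^2.3161 ≈ 10.14

10.14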